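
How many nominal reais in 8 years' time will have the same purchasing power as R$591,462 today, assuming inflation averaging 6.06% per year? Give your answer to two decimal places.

Cumulative price-level factor: (1+6.06%)^8 ≈ 1.6010798146.
The nominal amount required is R$591,462 scaled up by that factor.

R$946,977.87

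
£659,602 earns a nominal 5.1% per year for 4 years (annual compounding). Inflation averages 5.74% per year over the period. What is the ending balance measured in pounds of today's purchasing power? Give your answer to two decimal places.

£643,777.22

Nominal value at maturity: £659,602 × (1 + 5.1%)^4 ≈ £804,809.01.
Price-level factor over 4 years: (1 + 5.74%)^4 ≈ 1.2501358923.
The maturity value deflated by that factor is the answer in today's purchasing power.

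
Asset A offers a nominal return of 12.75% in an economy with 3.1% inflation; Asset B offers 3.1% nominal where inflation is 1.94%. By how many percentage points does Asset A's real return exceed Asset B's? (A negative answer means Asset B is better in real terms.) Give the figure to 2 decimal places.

Asset A real return: 1.1275/1.031 − 1 = 9.360%.
Asset B real return: 1.031/1.0194 − 1 = 1.138%.
Difference: 9.360 − 1.138 = 8.222 pp.

8.22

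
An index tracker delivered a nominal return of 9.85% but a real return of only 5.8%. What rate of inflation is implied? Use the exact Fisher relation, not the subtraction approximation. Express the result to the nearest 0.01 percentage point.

3.83%

From (1+r_nom) = (1+r_real)(1+π), we get 1+π = (1 + 9.85%)/(1 + 5.8%) = 1.0985/1.058 ≈ 1.03828.
So π ≈ 3.8280%.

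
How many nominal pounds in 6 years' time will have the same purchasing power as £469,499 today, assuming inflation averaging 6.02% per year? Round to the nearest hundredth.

£666,747.62

Cumulative price-level factor: (1+6.02%)^6 ≈ 1.4201257406.
Multiplying £469,499 by the price-level factor gives the future nominal sum.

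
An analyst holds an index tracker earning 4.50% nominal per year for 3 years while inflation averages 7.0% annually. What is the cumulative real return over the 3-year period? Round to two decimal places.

-6.85%

The annual real rate is (1+4.50%)/(1+7.0%) − 1 = -2.3364%.
Compounded over 3 years: (1 + -0.023364)^3 − 1 ≈ -0.06847.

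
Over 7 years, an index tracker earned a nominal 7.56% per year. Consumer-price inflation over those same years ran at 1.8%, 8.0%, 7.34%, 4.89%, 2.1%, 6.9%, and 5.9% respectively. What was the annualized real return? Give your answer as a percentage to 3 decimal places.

2.194%

Cumulative inflation factor: 1.018 × 1.080 × 1.0734 × 1.0489 × 1.021 × 1.069 × 1.059 ≈ 1.43076.
Nominal growth factor: 1.66554. Real growth factor = 1.66554 / 1.43076 ≈ 1.16410.
Annualized: 1.16410^(1/7) − 1 ≈ 0.02194.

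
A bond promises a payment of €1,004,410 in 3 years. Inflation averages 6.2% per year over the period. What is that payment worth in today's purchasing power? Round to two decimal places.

€838,566.44

Price-level factor over 3 years: (1 + 6.2%)^3 = 1.197770328.
Purchasing power today: €1,004,410 divided by that factor.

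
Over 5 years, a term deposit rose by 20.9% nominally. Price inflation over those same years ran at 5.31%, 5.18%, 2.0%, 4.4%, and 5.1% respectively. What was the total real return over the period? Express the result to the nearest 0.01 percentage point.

-2.47%

Cumulative inflation factor: 1.0531 × 1.0518 × 1.020 × 1.044 × 1.051 ≈ 1.23967.
Nominal growth factor: 1.20900. Real growth factor = 1.20900 / 1.23967 ≈ 0.97526.
Total real return ≈ -2.4741%.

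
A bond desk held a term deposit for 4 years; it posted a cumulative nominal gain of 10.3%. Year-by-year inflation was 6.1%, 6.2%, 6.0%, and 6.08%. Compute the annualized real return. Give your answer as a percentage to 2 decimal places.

Cumulative inflation factor: 1.061 × 1.062 × 1.060 × 1.0608 ≈ 1.26701.
Nominal growth factor: 1.10300. Real growth factor = 1.10300 / 1.26701 ≈ 0.87056.
Annualized: 0.87056^(1/4) − 1 ≈ -0.03406.

-3.41%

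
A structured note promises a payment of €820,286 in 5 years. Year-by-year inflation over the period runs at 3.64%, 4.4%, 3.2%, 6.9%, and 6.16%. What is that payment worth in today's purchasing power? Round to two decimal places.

Price-level factor over 5 years: 1.0364 × 1.044 × 1.032 × 1.069 × 1.0616 ≈ 1.2672030669.
Purchasing power today: €820,286 divided by that factor.

€647,320.09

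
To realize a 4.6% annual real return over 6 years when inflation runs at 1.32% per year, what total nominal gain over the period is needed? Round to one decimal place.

41.7%

Required annual nominal rate: (1+4.6%)(1+1.32%) − 1 = 5.98072%.
Cumulative over 6 years: (1 + 0.0598072)^6 − 1 ≈ 0.41697.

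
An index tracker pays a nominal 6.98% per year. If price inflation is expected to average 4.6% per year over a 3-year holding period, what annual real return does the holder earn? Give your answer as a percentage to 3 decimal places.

2.275%

With constant rates the annual real return is the same each year: (1+6.98%)/(1+4.6%) − 1 = 0.02275.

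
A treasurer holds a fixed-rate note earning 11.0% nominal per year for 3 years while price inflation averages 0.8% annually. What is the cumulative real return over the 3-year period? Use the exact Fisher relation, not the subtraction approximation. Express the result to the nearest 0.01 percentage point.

33.53%

The annual real rate is (1+11.0%)/(1+0.8%) − 1 = 10.1190%.
Compounded over 3 years: (1 + 0.101190)^3 − 1 ≈ 0.33533.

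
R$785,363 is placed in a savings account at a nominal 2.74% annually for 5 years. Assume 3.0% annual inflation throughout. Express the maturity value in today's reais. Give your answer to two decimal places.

R$775,500.57

Nominal value at maturity: R$785,363 × (1 + 2.74%)^5 ≈ R$899,017.70.
Price-level factor over 5 years: (1 + 3.0%)^5 = 1.1592740743.
The maturity value deflated by that factor is the answer in today's purchasing power.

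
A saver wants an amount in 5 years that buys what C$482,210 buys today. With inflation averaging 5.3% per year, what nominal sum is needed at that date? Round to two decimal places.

C$624,278.05

Cumulative price-level factor: (1+5.3%)^5 ≈ 1.2946186406.
Multiplying C$482,210 by the price-level factor gives the future nominal sum.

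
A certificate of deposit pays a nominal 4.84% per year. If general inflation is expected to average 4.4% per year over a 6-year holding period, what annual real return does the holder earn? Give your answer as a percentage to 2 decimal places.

With constant rates the annual real return is the same each year: (1+4.84%)/(1+4.4%) − 1 = 0.00421.

0.42%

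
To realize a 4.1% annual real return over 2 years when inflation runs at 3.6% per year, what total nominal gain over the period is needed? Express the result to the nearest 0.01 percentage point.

16.31%

Required annual nominal rate: (1+4.1%)(1+3.6%) − 1 = 7.8476%.
Cumulative over 2 years: (1 + 0.078476)^2 − 1 ≈ 0.16311.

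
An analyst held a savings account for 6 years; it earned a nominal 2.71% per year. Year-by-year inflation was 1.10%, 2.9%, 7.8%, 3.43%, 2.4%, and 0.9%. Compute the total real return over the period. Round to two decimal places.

Cumulative inflation factor: 1.0110 × 1.029 × 1.078 × 1.0343 × 1.024 × 1.009 ≈ 1.19846.
Nominal growth factor: 1.17402. Real growth factor = 1.17402 / 1.19846 ≈ 0.97961.
Total real return ≈ -2.0389%.

-2.04%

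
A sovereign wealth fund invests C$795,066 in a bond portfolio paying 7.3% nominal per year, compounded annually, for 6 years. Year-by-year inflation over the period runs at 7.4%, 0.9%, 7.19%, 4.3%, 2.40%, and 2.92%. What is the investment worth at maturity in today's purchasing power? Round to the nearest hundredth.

Nominal value at maturity: C$795,066 × (1 + 7.3%)^6 ≈ C$1,213,393.08.
Price-level factor over 6 years: 1.074 × 1.009 × 1.0719 × 1.043 × 1.0240 × 1.0292 ≈ 1.2768320079.
The maturity value deflated by that factor is the answer in today's purchasing power.

C$950,315.37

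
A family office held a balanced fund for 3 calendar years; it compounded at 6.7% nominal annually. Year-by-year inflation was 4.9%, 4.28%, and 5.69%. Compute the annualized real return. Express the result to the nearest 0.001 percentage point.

1.663%

Cumulative inflation factor: 1.049 × 1.0428 × 1.0569 ≈ 1.15614.
Nominal growth factor: 1.21477. Real growth factor = 1.21477 / 1.15614 ≈ 1.05071.
Annualized: 1.05071^(1/3) − 1 ≈ 0.01663.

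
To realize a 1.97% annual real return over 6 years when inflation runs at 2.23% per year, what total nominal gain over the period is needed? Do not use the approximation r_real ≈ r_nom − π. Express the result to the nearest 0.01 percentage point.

Required annual nominal rate: (1+1.97%)(1+2.23%) − 1 = 4.243931%.
Cumulative over 6 years: (1 + 0.04243931)^6 − 1 ≈ 0.28323.

28.32%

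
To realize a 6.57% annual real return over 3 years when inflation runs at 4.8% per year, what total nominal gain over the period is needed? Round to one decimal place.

39.3%

Required annual nominal rate: (1+6.57%)(1+4.8%) − 1 = 11.68536%.
Cumulative over 3 years: (1 + 0.1168536)^3 − 1 ≈ 0.39312.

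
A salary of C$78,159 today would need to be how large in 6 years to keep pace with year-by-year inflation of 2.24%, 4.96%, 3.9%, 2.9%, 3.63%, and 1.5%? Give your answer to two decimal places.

Cumulative price-level factor: 1.0224 × 1.0496 × 1.039 × 1.029 × 1.0363 × 1.015 ≈ 1.2067772813.
The nominal amount required is C$78,159 scaled up by that factor.

C$94,320.51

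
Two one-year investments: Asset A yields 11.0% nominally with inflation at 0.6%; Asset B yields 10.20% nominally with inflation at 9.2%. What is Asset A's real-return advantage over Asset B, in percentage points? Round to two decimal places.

Asset A real return: 1.110/1.006 − 1 = 10.338%.
Asset B real return: 1.1020/1.092 − 1 = 0.916%.
Difference: 10.338 − 0.916 = 9.422 pp.

9.42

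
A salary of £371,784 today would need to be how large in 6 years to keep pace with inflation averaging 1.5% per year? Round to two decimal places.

Cumulative price-level factor: (1+1.5%)^6 ≈ 1.0934432639.
The nominal amount required is £371,784 scaled up by that factor.

£406,524.71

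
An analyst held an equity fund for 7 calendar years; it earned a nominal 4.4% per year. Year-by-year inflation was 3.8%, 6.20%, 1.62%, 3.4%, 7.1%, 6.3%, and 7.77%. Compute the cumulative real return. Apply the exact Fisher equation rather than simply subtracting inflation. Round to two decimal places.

Cumulative inflation factor: 1.038 × 1.0620 × 1.0162 × 1.034 × 1.071 × 1.063 × 1.0777 ≈ 1.42116.
Nominal growth factor: 1.35177. Real growth factor = 1.35177 / 1.42116 ≈ 0.95118.
Total real return ≈ -4.8823%.

-4.88%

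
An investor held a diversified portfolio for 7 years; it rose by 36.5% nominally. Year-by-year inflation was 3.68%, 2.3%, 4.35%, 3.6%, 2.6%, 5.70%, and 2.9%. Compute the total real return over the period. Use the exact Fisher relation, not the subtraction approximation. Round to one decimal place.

6.7%

Cumulative inflation factor: 1.0368 × 1.023 × 1.0435 × 1.036 × 1.026 × 1.0570 × 1.029 ≈ 1.27956.
Nominal growth factor: 1.36500. Real growth factor = 1.36500 / 1.27956 ≈ 1.06677.
Total real return ≈ 6.6773%.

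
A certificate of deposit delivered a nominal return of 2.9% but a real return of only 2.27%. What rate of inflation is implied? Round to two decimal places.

0.62%

From (1+r_nom) = (1+r_real)(1+π), we get 1+π = (1 + 2.9%)/(1 + 2.27%) = 1.029/1.0227 ≈ 1.00616.
So π ≈ 0.6160%.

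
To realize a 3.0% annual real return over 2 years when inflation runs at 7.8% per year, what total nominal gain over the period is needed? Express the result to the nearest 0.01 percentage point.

23.29%

Required annual nominal rate: (1+3.0%)(1+7.8%) − 1 = 11.034%.
Cumulative over 2 years: (1 + 0.11034)^2 − 1 ≈ 0.23285.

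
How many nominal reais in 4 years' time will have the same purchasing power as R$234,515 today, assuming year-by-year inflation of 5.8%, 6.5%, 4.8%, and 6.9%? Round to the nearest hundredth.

Cumulative price-level factor: 1.058 × 1.065 × 1.048 × 1.069 ≈ 1.2623339522.
Multiplying R$234,515 by the price-level factor gives the future nominal sum.

R$296,036.25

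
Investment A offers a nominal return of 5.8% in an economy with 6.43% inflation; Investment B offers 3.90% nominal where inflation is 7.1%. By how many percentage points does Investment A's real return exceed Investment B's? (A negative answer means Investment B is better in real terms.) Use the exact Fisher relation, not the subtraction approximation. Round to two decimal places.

Investment A real return: 1.058/1.0643 − 1 = -0.592%.
Investment B real return: 1.0390/1.071 − 1 = -2.988%.
Difference: -0.592 − (-2.988) = 2.396 pp.

2.40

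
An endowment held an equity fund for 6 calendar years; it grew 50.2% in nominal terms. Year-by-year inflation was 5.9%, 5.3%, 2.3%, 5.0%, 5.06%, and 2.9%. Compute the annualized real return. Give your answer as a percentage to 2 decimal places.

2.50%

Cumulative inflation factor: 1.059 × 1.053 × 1.023 × 1.050 × 1.0506 × 1.029 ≈ 1.29492.
Nominal growth factor: 1.50200. Real growth factor = 1.50200 / 1.29492 ≈ 1.15992.
Annualized: 1.15992^(1/6) − 1 ≈ 0.02503.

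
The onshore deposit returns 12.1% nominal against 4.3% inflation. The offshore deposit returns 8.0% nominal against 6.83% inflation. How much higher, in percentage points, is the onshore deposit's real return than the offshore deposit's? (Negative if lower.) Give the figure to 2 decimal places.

6.38

The onshore deposit real return: 1.121/1.043 − 1 = 7.478%.
The offshore deposit real return: 1.080/1.0683 − 1 = 1.095%.
Difference: 7.478 − 1.095 = 6.383 pp.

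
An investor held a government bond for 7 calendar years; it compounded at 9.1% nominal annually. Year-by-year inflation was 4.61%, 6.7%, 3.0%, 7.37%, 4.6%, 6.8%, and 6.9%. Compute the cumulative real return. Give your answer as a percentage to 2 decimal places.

24.81%

Cumulative inflation factor: 1.0461 × 1.067 × 1.030 × 1.0737 × 1.046 × 1.068 × 1.069 ≈ 1.47414.
Nominal growth factor: 1.83981. Real growth factor = 1.83981 / 1.47414 ≈ 1.24806.
Total real return ≈ 24.8058%.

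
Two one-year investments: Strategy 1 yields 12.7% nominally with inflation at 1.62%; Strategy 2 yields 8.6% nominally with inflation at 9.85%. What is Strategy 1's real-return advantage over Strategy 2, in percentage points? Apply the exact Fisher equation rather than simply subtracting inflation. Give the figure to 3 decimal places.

12.041

Strategy 1 real return: 1.127/1.0162 − 1 = 10.9034%.
Strategy 2 real return: 1.086/1.0985 − 1 = -1.1379%.
Difference: 10.9034 − (-1.1379) = 12.0413 pp.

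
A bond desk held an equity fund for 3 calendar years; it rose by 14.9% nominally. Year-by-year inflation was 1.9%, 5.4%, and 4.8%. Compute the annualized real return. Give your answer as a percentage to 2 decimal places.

0.69%

Cumulative inflation factor: 1.019 × 1.054 × 1.048 ≈ 1.12558.
Nominal growth factor: 1.14900. Real growth factor = 1.14900 / 1.12558 ≈ 1.02081.
Annualized: 1.02081^(1/3) − 1 ≈ 0.00689.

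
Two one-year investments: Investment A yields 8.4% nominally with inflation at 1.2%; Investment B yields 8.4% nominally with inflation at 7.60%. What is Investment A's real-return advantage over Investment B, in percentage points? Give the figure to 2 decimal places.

Investment A real return: 1.084/1.012 − 1 = 7.115%.
Investment B real return: 1.084/1.0760 − 1 = 0.743%.
Difference: 7.115 − 0.743 = 6.372 pp.

6.37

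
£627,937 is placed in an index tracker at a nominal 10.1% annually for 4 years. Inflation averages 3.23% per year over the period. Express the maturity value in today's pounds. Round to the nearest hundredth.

£812,534.18

Nominal value at maturity: £627,937 × (1 + 10.1%)^4 ≈ £922,710.26.
Price-level factor over 4 years: (1 + 3.23%)^4 ≈ 1.1355956215.
Dividing the nominal maturity value by the price-level factor gives the value in today's money.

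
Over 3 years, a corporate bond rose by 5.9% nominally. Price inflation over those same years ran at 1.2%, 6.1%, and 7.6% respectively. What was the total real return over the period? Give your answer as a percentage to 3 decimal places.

Cumulative inflation factor: 1.012 × 1.061 × 1.076 ≈ 1.15534.
Nominal growth factor: 1.05900. Real growth factor = 1.05900 / 1.15534 ≈ 0.91662.
Total real return ≈ -8.3383%.

-8.338%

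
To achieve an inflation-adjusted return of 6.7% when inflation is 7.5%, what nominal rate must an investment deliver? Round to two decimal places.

By the Fisher equation, 1 + r_nom = (1 + 6.7%)(1 + 7.5%) = 1.067 × 1.075 = 1.147025.
So r_nom = 14.7025%.

14.70%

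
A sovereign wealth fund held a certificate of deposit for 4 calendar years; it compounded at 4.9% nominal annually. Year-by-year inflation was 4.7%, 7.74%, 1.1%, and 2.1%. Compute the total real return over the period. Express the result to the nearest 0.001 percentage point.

3.992%

Cumulative inflation factor: 1.047 × 1.0774 × 1.011 × 1.021 ≈ 1.16440.
Nominal growth factor: 1.21088. Real growth factor = 1.21088 / 1.16440 ≈ 1.03992.
Total real return ≈ 3.9924%.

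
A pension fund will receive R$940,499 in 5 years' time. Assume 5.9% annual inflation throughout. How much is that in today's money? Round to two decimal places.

R$706,120.04

Price-level factor over 5 years: (1 + 5.9%)^5 ≈ 1.3319250917.
Purchasing power today: R$940,499 divided by that factor.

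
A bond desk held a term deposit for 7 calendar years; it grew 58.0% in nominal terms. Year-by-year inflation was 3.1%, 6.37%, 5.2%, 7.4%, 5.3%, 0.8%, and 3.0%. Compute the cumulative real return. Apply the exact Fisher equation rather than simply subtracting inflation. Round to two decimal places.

Cumulative inflation factor: 1.031 × 1.0637 × 1.052 × 1.074 × 1.053 × 1.008 × 1.030 ≈ 1.35464.
Nominal growth factor: 1.58000. Real growth factor = 1.58000 / 1.35464 ≈ 1.16636.
Total real return ≈ 16.6361%.

16.64%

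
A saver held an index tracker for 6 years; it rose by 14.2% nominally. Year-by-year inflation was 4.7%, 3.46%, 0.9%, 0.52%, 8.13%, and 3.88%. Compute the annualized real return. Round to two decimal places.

Cumulative inflation factor: 1.047 × 1.0346 × 1.009 × 1.0052 × 1.0813 × 1.0388 ≈ 1.23407.
Nominal growth factor: 1.14200. Real growth factor = 1.14200 / 1.23407 ≈ 0.92539.
Annualized: 0.92539^(1/6) − 1 ≈ -0.01284.

-1.28%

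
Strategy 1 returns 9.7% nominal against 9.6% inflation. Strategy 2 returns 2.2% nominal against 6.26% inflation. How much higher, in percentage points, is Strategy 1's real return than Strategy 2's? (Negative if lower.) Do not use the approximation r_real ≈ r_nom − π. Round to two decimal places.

3.91

Strategy 1 real return: 1.097/1.096 − 1 = 0.091%.
Strategy 2 real return: 1.022/1.0626 − 1 = -3.821%.
Difference: 0.091 − (-3.821) = 3.912 pp.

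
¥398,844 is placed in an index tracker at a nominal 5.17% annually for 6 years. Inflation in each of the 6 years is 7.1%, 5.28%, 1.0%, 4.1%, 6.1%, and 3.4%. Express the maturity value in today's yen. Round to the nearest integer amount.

Nominal value at maturity: ¥398,844 × (1 + 5.17%)^6 ≈ ¥539,702.
Price-level factor over 6 years: 1.071 × 1.0528 × 1.010 × 1.041 × 1.061 × 1.034 ≈ 1.3005988721.
Dividing the nominal maturity value by the price-level factor gives the value in today's money.

¥414,964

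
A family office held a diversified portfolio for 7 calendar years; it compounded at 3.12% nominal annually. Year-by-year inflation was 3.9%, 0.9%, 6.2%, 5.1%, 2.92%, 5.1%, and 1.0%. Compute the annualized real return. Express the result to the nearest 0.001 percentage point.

-0.435%

Cumulative inflation factor: 1.039 × 1.009 × 1.062 × 1.051 × 1.0292 × 1.051 × 1.010 ≈ 1.27837.
Nominal growth factor: 1.23994. Real growth factor = 1.23994 / 1.27837 ≈ 0.96993.
Annualized: 0.96993^(1/7) − 1 ≈ -0.00435.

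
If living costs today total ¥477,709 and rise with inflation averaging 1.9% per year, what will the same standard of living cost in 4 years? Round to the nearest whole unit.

Cumulative price-level factor: (1+1.9%)^4 ≈ 1.0781935663.
The nominal amount required is ¥477,709 scaled up by that factor.

¥515,063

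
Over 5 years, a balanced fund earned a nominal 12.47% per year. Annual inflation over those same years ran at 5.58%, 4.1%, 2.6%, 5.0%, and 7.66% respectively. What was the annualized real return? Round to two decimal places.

Cumulative inflation factor: 1.0558 × 1.041 × 1.026 × 1.050 × 1.0766 ≈ 1.27475.
Nominal growth factor: 1.79963. Real growth factor = 1.79963 / 1.27475 ≈ 1.41176.
Annualized: 1.41176^(1/5) − 1 ≈ 0.07140.

7.14%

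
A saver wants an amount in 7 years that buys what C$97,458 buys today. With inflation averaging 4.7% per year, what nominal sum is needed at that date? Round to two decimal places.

Cumulative price-level factor: (1+4.7%)^7 ≈ 1.3791984860.
Multiplying C$97,458 by the price-level factor gives the future nominal sum.

C$134,413.93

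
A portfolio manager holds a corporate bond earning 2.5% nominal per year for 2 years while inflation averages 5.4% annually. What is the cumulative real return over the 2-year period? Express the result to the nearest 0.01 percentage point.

-5.43%

The annual real rate is (1+2.5%)/(1+5.4%) − 1 = -2.7514%.
Compounded over 2 years: (1 + -0.027514)^2 − 1 ≈ -0.05427.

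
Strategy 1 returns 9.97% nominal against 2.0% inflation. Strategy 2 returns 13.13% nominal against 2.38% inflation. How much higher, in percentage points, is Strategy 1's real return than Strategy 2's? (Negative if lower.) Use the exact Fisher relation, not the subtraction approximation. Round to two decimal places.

Strategy 1 real return: 1.0997/1.020 − 1 = 7.814%.
Strategy 2 real return: 1.1313/1.0238 − 1 = 10.500%.
Difference: 7.814 − 10.500 = -2.686 pp.

-2.69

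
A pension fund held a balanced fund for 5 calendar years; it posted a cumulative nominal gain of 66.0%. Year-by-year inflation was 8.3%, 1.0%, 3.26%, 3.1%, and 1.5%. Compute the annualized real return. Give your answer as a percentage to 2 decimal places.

Cumulative inflation factor: 1.083 × 1.010 × 1.0326 × 1.031 × 1.015 ≈ 1.18197.
Nominal growth factor: 1.66000. Real growth factor = 1.66000 / 1.18197 ≈ 1.40443.
Annualized: 1.40443^(1/5) − 1 ≈ 0.07029.

7.03%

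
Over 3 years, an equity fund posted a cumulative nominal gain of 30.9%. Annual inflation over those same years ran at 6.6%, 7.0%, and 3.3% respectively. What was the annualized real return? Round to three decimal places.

Cumulative inflation factor: 1.066 × 1.070 × 1.033 ≈ 1.17826.
Nominal growth factor: 1.30900. Real growth factor = 1.30900 / 1.17826 ≈ 1.11096.
Annualized: 1.11096^(1/3) − 1 ≈ 0.03570.

3.570%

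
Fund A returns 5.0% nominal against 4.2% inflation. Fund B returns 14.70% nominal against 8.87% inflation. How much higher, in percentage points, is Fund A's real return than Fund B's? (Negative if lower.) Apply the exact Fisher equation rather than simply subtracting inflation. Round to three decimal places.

-4.587

Fund A real return: 1.050/1.042 − 1 = 0.7678%.
Fund B real return: 1.1470/1.0887 − 1 = 5.3550%.
Difference: 0.7678 − 5.3550 = -4.5872 pp.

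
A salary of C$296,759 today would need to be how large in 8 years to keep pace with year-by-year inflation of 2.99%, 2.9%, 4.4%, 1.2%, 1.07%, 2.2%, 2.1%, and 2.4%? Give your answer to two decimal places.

Cumulative price-level factor: 1.0299 × 1.029 × 1.044 × 1.012 × 1.0107 × 1.022 × 1.021 × 1.024 ≈ 1.2091781875.
Multiplying C$296,759 by the price-level factor gives the future nominal sum.

C$358,834.51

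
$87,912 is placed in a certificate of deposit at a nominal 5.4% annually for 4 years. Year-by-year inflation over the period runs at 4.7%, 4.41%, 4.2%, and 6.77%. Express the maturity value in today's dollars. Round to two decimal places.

$89,208.22

Nominal value at maturity: $87,912 × (1 + 5.4%)^4 ≈ $108,495.22.
Price-level factor over 4 years: 1.047 × 1.0441 × 1.042 × 1.0677 ≈ 1.2162020724.
The maturity value deflated by that factor is the answer in today's purchasing power.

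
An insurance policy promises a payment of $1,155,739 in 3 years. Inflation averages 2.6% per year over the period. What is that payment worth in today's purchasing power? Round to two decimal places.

Price-level factor over 3 years: (1 + 2.6%)^3 = 1.080045576.
Purchasing power today: $1,155,739 divided by that factor.

$1,070,083.55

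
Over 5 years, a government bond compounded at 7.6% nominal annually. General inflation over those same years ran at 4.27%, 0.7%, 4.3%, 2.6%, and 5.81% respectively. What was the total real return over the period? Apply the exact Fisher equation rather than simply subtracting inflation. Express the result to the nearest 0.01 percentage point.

Cumulative inflation factor: 1.0427 × 1.007 × 1.043 × 1.026 × 1.0581 ≈ 1.18891.
Nominal growth factor: 1.44232. Real growth factor = 1.44232 / 1.18891 ≈ 1.21315.
Total real return ≈ 21.3149%.

21.31%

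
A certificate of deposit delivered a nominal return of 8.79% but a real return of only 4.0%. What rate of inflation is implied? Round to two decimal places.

From (1+r_nom) = (1+r_real)(1+π), we get 1+π = (1 + 8.79%)/(1 + 4.0%) = 1.0879/1.040 ≈ 1.04606.
So π ≈ 4.6058%.

4.61%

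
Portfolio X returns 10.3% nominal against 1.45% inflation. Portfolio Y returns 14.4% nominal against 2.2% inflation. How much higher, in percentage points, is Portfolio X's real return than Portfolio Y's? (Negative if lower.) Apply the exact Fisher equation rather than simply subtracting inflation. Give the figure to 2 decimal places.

Portfolio X real return: 1.103/1.0145 − 1 = 8.724%.
Portfolio Y real return: 1.144/1.022 − 1 = 11.937%.
Difference: 8.724 − 11.937 = -3.213 pp.

-3.21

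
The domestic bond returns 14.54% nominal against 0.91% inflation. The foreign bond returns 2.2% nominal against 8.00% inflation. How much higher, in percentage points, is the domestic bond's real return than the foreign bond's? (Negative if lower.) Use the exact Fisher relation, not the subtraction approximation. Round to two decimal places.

The domestic bond real return: 1.1454/1.0091 − 1 = 13.507%.
The foreign bond real return: 1.022/1.0800 − 1 = -5.370%.
Difference: 13.507 − (-5.370) = 18.877 pp.

18.88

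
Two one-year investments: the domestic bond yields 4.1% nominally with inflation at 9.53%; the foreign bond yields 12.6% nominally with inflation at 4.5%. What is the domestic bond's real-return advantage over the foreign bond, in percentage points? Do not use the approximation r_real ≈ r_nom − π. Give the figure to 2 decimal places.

The domestic bond real return: 1.041/1.0953 − 1 = -4.958%.
The foreign bond real return: 1.126/1.045 − 1 = 7.751%.
Difference: -4.958 − 7.751 = -12.709 pp.

-12.71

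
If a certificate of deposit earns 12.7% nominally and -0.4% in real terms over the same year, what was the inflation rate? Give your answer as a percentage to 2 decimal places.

13.15%

From (1+r_nom) = (1+r_real)(1+π), we get 1+π = (1 + 12.7%)/(1 − 0.4%) = 1.127/0.996 ≈ 1.13153.
So π ≈ 13.1526%.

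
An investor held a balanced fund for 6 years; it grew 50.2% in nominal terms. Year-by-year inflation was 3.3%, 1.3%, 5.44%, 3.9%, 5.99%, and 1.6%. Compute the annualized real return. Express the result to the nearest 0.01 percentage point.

Cumulative inflation factor: 1.033 × 1.013 × 1.0544 × 1.039 × 1.0599 × 1.016 ≈ 1.23449.
Nominal growth factor: 1.50200. Real growth factor = 1.50200 / 1.23449 ≈ 1.21669.
Annualized: 1.21669^(1/6) − 1 ≈ 0.03323.

3.32%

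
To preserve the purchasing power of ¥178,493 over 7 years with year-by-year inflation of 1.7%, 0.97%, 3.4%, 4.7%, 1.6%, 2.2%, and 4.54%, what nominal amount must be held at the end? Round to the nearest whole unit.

¥215,392

Cumulative price-level factor: 1.017 × 1.0097 × 1.034 × 1.047 × 1.016 × 1.022 × 1.0454 ≈ 1.2067231076.
Multiplying ¥178,493 by the price-level factor gives the future nominal sum.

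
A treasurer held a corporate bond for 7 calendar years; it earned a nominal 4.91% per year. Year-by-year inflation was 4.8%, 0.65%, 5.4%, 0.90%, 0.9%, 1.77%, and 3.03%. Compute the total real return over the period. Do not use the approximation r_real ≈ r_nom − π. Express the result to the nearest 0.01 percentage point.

17.85%

Cumulative inflation factor: 1.048 × 1.0065 × 1.054 × 1.0090 × 1.009 × 1.0177 × 1.0303 ≈ 1.18681.
Nominal growth factor: 1.39868. Real growth factor = 1.39868 / 1.18681 ≈ 1.17852.
Total real return ≈ 17.8519%.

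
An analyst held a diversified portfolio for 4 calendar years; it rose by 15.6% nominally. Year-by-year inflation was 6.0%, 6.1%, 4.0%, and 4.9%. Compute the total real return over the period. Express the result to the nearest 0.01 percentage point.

-5.78%

Cumulative inflation factor: 1.060 × 1.061 × 1.040 × 1.049 ≈ 1.22696.
Nominal growth factor: 1.15600. Real growth factor = 1.15600 / 1.22696 ≈ 0.94217.
Total real return ≈ -5.7833%.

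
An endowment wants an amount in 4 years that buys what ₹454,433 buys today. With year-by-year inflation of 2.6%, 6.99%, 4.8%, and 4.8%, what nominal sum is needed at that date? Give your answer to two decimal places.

Cumulative price-level factor: 1.026 × 1.0699 × 1.048 × 1.048 ≈ 1.2056274113.
Multiplying ₹454,433 by the price-level factor gives the future nominal sum.

₹547,876.88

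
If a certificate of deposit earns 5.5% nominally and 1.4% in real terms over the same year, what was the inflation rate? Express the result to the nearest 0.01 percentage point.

From (1+r_nom) = (1+r_real)(1+π), we get 1+π = (1 + 5.5%)/(1 + 1.4%) = 1.055/1.014 ≈ 1.04043.
So π ≈ 4.0434%.

4.04%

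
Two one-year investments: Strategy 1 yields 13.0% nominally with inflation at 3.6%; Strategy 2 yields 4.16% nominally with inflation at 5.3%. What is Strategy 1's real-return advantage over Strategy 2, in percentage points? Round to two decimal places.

Strategy 1 real return: 1.130/1.036 − 1 = 9.073%.
Strategy 2 real return: 1.0416/1.053 − 1 = -1.083%.
Difference: 9.073 − (-1.083) = 10.156 pp.

10.16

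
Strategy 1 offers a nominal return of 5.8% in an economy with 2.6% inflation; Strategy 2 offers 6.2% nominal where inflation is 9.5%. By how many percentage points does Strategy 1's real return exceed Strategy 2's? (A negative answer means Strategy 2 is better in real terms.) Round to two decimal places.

Strategy 1 real return: 1.058/1.026 − 1 = 3.119%.
Strategy 2 real return: 1.062/1.095 − 1 = -3.014%.
Difference: 3.119 − (-3.014) = 6.133 pp.

6.13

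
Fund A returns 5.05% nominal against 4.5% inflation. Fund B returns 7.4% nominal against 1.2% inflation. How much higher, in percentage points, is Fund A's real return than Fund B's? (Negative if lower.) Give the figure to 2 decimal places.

-5.60

Fund A real return: 1.0505/1.045 − 1 = 0.526%.
Fund B real return: 1.074/1.012 − 1 = 6.126%.
Difference: 0.526 − 6.126 = -5.600 pp.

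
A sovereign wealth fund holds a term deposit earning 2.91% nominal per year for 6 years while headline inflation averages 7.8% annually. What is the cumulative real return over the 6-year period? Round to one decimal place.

-24.3%

The annual real rate is (1+2.91%)/(1+7.8%) − 1 = -4.5362%.
Compounded over 6 years: (1 + -0.045362)^6 − 1 ≈ -0.24311.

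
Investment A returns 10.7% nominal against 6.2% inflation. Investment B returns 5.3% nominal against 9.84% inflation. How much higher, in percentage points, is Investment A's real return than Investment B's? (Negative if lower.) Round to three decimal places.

Investment A real return: 1.107/1.062 − 1 = 4.2373%.
Investment B real return: 1.053/1.0984 − 1 = -4.1333%.
Difference: 4.2373 − (-4.1333) = 8.3706 pp.

8.371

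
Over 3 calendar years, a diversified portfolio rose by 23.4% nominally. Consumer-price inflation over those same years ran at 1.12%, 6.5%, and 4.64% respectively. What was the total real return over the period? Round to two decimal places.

Cumulative inflation factor: 1.0112 × 1.065 × 1.0464 ≈ 1.12690.
Nominal growth factor: 1.23400. Real growth factor = 1.23400 / 1.12690 ≈ 1.09504.
Total real return ≈ 9.5042%.

9.50%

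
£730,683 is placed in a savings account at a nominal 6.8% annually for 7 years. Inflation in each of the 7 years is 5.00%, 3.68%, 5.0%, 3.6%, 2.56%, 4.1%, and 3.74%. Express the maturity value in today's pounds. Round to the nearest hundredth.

£882,916.12

Nominal value at maturity: £730,683 × (1 + 6.8%)^7 ≈ £1,158,051.23.
Price-level factor over 7 years: 1.0500 × 1.0368 × 1.050 × 1.036 × 1.0256 × 1.041 × 1.0374 ≈ 1.3116208973.
The maturity value deflated by that factor is the answer in today's purchasing power.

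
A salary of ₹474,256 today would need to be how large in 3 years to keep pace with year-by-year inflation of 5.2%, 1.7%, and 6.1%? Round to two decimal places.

Cumulative price-level factor: 1.052 × 1.017 × 1.061 = 1.135146924.
Multiplying ₹474,256 by the price-level factor gives the future nominal sum.

₹538,350.24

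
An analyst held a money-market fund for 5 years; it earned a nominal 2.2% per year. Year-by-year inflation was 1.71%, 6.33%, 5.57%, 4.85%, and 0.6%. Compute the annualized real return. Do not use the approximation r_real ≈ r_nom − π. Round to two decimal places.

Cumulative inflation factor: 1.0171 × 1.0633 × 1.0557 × 1.0485 × 1.006 ≈ 1.20428.
Nominal growth factor: 1.11495. Real growth factor = 1.11495 / 1.20428 ≈ 0.92582.
Annualized: 0.92582^(1/5) − 1 ≈ -0.01530.

-1.53%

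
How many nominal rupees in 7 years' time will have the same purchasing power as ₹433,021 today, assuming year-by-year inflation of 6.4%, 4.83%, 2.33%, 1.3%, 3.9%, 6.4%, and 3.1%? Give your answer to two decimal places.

Cumulative price-level factor: 1.064 × 1.0483 × 1.0233 × 1.013 × 1.039 × 1.064 × 1.031 ≈ 1.3178181177.
Multiplying ₹433,021 by the price-level factor gives the future nominal sum.

₹570,642.92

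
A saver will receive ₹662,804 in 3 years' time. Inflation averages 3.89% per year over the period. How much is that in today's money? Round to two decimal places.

₹591,103.98

Price-level factor over 3 years: (1 + 3.89%)^3 ≈ 1.1212984939.
Purchasing power today: ₹662,804 divided by that factor.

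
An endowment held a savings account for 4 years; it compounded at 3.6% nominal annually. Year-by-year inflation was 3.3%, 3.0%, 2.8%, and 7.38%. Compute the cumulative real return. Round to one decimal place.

Cumulative inflation factor: 1.033 × 1.030 × 1.028 × 1.0738 ≈ 1.17450.
Nominal growth factor: 1.15196. Real growth factor = 1.15196 / 1.17450 ≈ 0.98081.
Total real return ≈ -1.9190%.

-1.9%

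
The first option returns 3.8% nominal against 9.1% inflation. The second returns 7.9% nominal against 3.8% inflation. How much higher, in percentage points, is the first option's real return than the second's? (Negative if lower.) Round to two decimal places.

The first option real return: 1.038/1.091 − 1 = -4.858%.
The second real return: 1.079/1.038 − 1 = 3.950%.
Difference: -4.858 − 3.950 = -8.808 pp.

-8.81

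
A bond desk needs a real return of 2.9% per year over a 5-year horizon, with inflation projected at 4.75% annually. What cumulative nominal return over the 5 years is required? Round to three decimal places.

Required annual nominal rate: (1+2.9%)(1+4.75%) − 1 = 7.78775%.
Cumulative over 5 years: (1 + 0.0778775)^5 − 1 ≈ 0.45495.

45.495%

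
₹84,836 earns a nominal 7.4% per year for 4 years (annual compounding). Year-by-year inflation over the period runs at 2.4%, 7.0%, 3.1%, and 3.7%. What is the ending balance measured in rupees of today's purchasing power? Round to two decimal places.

Nominal value at maturity: ₹84,836 × (1 + 7.4%)^4 ≈ ₹112,874.88.
Price-level factor over 4 years: 1.024 × 1.070 × 1.031 × 1.037 ≈ 1.1714429850.
Dividing the nominal maturity value by the price-level factor gives the value in today's money.

₹96,355.42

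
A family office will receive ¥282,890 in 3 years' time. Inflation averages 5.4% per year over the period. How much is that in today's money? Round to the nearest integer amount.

¥241,599

Price-level factor over 3 years: (1 + 5.4%)^3 = 1.170905464.
Purchasing power today: ¥282,890 divided by that factor.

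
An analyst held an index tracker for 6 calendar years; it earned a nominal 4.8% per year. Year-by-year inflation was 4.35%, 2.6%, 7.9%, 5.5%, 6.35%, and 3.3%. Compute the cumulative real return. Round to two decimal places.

Cumulative inflation factor: 1.0435 × 1.026 × 1.079 × 1.055 × 1.0635 × 1.033 ≈ 1.33891.
Nominal growth factor: 1.32485. Real growth factor = 1.32485 / 1.33891 ≈ 0.98950.
Total real return ≈ -1.0499%.

-1.05%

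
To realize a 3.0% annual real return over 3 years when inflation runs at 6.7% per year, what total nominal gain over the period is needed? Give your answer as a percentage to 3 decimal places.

32.741%

Required annual nominal rate: (1+3.0%)(1+6.7%) − 1 = 9.901%.
Cumulative over 3 years: (1 + 0.09901)^3 − 1 ≈ 0.32741.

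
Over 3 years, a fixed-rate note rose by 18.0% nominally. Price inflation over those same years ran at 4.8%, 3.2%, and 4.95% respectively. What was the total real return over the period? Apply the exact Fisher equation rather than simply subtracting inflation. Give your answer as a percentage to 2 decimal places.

3.96%

Cumulative inflation factor: 1.048 × 1.032 × 1.0495 ≈ 1.13507.
Nominal growth factor: 1.18000. Real growth factor = 1.18000 / 1.13507 ≈ 1.03958.
Total real return ≈ 3.9582%.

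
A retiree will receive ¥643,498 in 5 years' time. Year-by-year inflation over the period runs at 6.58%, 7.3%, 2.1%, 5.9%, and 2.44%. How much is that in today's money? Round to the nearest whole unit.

Price-level factor over 5 years: 1.0658 × 1.073 × 1.021 × 1.059 × 1.0244 ≈ 1.2666794064.
Purchasing power today: ¥643,498 divided by that factor.

¥508,020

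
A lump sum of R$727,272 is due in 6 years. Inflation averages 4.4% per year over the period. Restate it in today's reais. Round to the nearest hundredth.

Price-level factor over 6 years: (1 + 4.4%)^6 ≈ 1.2948008982.
Purchasing power today: R$727,272 divided by that factor.

R$561,686.36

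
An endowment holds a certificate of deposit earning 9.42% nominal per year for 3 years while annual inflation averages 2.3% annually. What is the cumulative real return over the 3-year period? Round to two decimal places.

The annual real rate is (1+9.42%)/(1+2.3%) − 1 = 6.9599%.
Compounded over 3 years: (1 + 0.069599)^3 − 1 ≈ 0.22367.

22.37%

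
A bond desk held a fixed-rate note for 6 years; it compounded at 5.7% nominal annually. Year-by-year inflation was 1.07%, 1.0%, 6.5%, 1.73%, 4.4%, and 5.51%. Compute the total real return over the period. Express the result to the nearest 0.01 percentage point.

14.48%

Cumulative inflation factor: 1.0107 × 1.010 × 1.065 × 1.0173 × 1.044 × 1.0551 ≈ 1.21825.
Nominal growth factor: 1.39460. Real growth factor = 1.39460 / 1.21825 ≈ 1.14476.
Total real return ≈ 14.4758%.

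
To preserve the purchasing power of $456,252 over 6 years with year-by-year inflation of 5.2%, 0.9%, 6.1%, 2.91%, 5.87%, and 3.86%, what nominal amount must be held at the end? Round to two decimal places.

$581,441.31

Cumulative price-level factor: 1.052 × 1.009 × 1.061 × 1.0291 × 1.0587 × 1.0386 ≈ 1.2743863160.
Multiplying $456,252 by the price-level factor gives the future nominal sum.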